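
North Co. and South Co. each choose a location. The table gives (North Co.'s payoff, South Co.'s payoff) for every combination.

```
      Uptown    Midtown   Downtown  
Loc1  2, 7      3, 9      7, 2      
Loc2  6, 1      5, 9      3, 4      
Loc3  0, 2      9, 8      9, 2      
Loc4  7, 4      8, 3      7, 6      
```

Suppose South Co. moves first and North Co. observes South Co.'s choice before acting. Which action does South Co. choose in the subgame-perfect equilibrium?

Midtown

Work backward from North Co.'s decision.
- Uptown → North Co. plays Loc4 (best of 2, 6, 0, 7); South Co. gets 4.
- Midtown → North Co. plays Loc3 (best of 3, 5, 9, 8); South Co. gets 8.
- Downtown → North Co. plays Loc3 (best of 7, 3, 9, 7); South Co. gets 2.
Maximizing over 4, 8, 2, South Co. chooses Midtown. Subgame-perfect outcome: (Loc3, Midtown) with payoffs (9, 8).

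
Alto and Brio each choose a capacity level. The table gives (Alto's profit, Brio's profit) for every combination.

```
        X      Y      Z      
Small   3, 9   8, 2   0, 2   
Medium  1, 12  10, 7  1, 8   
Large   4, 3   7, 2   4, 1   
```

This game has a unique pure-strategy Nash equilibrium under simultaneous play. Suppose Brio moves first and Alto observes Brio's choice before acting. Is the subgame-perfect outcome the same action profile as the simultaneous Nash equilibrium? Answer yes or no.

Solve by backward induction (Brio leads).
- X → Alto plays Large (best of 3, 1, 4); Brio gets 3.
- Y → Alto plays Medium (best of 8, 10, 7); Brio gets 7.
- Z → Alto plays Large (best of 0, 1, 4); Brio gets 1.
Among 3, 7, 1, the best is 7 at Y. Subgame-perfect outcome: (Medium, Y) with payoffs (10, 7).
Now find the simultaneous Nash equilibrium.
Alto's best replies: X→Large; Y→Medium; Z→Large.
Brio's best replies: Small→X; Medium→X; Large→X.
The unique mutual best reply is (Large, X), giving (4, 3).
Sequential outcome (Medium, Y) differs from the Nash profile (Large, X).

no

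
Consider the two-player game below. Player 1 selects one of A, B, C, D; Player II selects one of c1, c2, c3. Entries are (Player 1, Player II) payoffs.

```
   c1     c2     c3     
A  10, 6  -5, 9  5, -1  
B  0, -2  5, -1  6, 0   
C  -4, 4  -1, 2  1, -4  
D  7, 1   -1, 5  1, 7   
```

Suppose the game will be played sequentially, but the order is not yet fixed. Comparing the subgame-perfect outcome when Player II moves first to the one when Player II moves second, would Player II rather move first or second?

If Player 1 leads: Player II's best replies are A→c2, B→c3, C→c1, D→c3; Player 1's induced payoffs -5, 6, -4, 1; outcome (B, c3), payoffs (6, 0).
If Player II leads: Player 1's best replies are c1→A, c2→B, c3→B; Player II's induced payoffs 6, -1, 0; outcome (A, c1), payoffs (10, 6).
Player II gets 6 moving first and 0 moving second, so Player II prefers to move first.

first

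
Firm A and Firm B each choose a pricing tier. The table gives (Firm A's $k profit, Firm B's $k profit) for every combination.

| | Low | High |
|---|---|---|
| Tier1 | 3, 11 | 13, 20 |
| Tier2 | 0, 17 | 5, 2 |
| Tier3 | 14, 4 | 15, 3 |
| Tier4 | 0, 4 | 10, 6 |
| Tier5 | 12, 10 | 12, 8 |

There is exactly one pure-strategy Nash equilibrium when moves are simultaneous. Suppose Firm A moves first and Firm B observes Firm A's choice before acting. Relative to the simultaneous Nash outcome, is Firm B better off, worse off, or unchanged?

unchanged

Firm B best-responds to each possible Firm A move:
- Tier1 → Firm B plays High (best of 11, 20); Firm A gets 13.
- Tier2 → Firm B plays Low (best of 17, 2); Firm A gets 0.
- Tier3 → Firm B plays Low (best of 4, 3); Firm A gets 14.
- Tier4 → Firm B plays High (best of 4, 6); Firm A gets 10.
- Tier5 → Firm B plays Low (best of 10, 8); Firm A gets 12.
Maximizing over 13, 0, 14, 10, 12, Firm A chooses Tier3. Subgame-perfect outcome: (Tier3, Low) with payoffs (14, 4).
For the simultaneous game, intersect best replies.
Firm A's best replies: Low→Tier3; High→Tier3.
Firm B's best replies: Tier1→High; Tier2→Low; Tier3→Low; Tier4→High; Tier5→Low.
Only (Tier3, Low) has each player best-responding; Nash payoffs (14, 4).
Firm B earns 4 sequentially versus 4 at the Nash outcome: unchanged.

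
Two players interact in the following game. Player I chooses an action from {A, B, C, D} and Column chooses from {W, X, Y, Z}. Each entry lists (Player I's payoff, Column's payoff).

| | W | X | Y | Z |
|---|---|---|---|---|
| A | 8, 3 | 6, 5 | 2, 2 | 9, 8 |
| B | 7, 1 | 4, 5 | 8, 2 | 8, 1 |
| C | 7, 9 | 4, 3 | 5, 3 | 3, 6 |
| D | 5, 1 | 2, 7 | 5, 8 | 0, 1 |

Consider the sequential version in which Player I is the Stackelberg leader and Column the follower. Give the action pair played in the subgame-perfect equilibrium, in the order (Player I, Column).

Column best-responds to each possible Player I move:
- A → Column plays Z (best of 3, 5, 2, 8); Player I gets 9.
- B → Column plays X (best of 1, 5, 2, 1); Player I gets 4.
- C → Column plays W (best of 9, 3, 3, 6); Player I gets 7.
- D → Column plays Y (best of 1, 7, 8, 1); Player I gets 5.
Player I's induced payoffs are 9, 4, 7, 5, so Player I commits to A. Subgame-perfect outcome: (A, Z) with payoffs (9, 8).

(A, Z)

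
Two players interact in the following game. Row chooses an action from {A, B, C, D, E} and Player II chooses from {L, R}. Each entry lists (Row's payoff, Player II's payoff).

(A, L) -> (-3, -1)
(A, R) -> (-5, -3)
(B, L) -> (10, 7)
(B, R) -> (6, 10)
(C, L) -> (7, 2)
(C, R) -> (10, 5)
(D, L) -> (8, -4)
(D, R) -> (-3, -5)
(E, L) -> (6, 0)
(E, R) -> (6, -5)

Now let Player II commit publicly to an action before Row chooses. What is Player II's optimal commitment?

Work backward from Row's decision.
- L: BR = B, leader payoff 7.
- R: BR = C, leader payoff 5.
Player II's induced payoffs are 7, 5, so Player II commits to L. Subgame-perfect outcome: (B, L) with payoffs (10, 7).

L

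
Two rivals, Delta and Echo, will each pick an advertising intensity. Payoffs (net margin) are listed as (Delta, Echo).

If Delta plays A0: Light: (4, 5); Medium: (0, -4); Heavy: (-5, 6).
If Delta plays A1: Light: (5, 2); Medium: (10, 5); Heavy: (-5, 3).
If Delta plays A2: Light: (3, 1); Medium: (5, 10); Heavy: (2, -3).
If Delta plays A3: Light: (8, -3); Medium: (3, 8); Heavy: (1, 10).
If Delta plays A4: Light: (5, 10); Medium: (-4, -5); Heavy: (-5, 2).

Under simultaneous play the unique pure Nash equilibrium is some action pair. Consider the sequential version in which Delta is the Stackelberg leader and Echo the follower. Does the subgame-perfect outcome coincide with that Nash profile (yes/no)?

yes

Echo best-responds to each possible Delta move:
- A0 → Echo plays Heavy (best of 5, -4, 6); Delta gets -5.
- A1 → Echo plays Medium (best of 2, 5, 3); Delta gets 10.
- A2 → Echo plays Medium (best of 1, 10, -3); Delta gets 5.
- A3 → Echo plays Heavy (best of -3, 8, 10); Delta gets 1.
- A4 → Echo plays Light (best of 10, -5, 2); Delta gets 5.
Delta's induced payoffs are -5, 10, 5, 1, 5, so Delta commits to A1. Subgame-perfect outcome: (A1, Medium) with payoffs (10, 5).
Under simultaneous play:
Delta's best replies: Light→A3; Medium→A1; Heavy→A2.
Echo's best replies: A0→Heavy; A1→Medium; A2→Medium; A3→Heavy; A4→Light.
Only (A1, Medium) has each player best-responding; Nash payoffs (10, 5).
Sequential outcome (A1, Medium) coincides with the Nash profile (A1, Medium).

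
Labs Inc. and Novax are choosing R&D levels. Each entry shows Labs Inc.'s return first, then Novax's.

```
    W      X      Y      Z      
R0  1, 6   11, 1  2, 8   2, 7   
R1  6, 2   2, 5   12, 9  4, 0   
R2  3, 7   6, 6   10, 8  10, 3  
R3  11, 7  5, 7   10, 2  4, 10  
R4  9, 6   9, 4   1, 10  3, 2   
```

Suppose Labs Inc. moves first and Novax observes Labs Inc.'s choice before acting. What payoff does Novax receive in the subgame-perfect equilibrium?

Backward induction with Labs Inc. moving first.
- R0: BR = Y, leader payoff 2.
- R1: BR = Y, leader payoff 12.
- R2: BR = Y, leader payoff 10.
- R3: BR = Z, leader payoff 4.
- R4: BR = Y, leader payoff 1.
Maximizing over 2, 12, 10, 4, 1, Labs Inc. chooses R1. Subgame-perfect outcome: (R1, Y) with payoffs (12, 9).

9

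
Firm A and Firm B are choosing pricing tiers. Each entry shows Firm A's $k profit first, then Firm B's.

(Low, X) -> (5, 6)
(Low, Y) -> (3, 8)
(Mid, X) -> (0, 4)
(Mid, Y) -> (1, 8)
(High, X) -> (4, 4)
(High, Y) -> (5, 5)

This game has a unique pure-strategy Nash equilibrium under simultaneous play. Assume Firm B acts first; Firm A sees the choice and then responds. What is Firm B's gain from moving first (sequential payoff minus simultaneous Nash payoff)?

Solve by backward induction (Firm B leads).
- X: BR = Low, leader payoff 6.
- Y: BR = High, leader payoff 5.
Maximizing over 6, 5, Firm B chooses X. Subgame-perfect outcome: (Low, X) with payoffs (5, 6).
Now find the simultaneous Nash equilibrium.
Firm A's best replies: X→Low; Y→High.
Firm B's best replies: Low→Y; Mid→Y; High→Y.
The unique mutual best reply is (High, Y), giving (5, 5).
Firm B's commitment gain: 6 − 5 = 1.

1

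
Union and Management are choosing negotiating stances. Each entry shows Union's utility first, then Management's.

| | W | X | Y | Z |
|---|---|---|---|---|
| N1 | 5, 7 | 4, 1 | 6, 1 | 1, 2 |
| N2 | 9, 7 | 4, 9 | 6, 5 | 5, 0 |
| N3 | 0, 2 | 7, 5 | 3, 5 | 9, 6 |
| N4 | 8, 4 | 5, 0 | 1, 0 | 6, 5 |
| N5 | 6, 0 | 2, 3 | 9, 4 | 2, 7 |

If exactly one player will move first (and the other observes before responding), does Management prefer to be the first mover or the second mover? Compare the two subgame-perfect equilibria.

first

If Union leads: Management's best replies are N1→W, N2→X, N3→Z, N4→Z, N5→Z; Union's induced payoffs 5, 4, 9, 6, 2; outcome (N3, Z), payoffs (9, 6).
If Management leads: Union's best replies are W→N2, X→N3, Y→N5, Z→N3; Management's induced payoffs 7, 5, 4, 6; outcome (N2, W), payoffs (9, 7).
Management gets 7 moving first and 6 moving second, so Management prefers to move first.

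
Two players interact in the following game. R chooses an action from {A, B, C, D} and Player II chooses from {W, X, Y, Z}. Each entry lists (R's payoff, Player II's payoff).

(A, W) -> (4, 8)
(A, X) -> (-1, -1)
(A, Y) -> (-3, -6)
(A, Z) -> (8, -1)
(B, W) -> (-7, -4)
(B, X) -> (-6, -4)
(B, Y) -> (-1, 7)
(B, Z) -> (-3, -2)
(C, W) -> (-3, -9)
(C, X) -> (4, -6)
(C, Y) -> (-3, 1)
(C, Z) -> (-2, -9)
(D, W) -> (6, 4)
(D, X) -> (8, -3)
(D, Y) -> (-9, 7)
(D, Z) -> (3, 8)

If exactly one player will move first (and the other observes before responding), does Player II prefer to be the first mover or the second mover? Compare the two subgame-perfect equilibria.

If R leads: Player II's best replies are A→W, B→Y, C→Y, D→Z; R's induced payoffs 4, -1, -3, 3; outcome (A, W), payoffs (4, 8).
If Player II leads: R's best replies are W→D, X→D, Y→B, Z→A; Player II's induced payoffs 4, -3, 7, -1; outcome (B, Y), payoffs (-1, 7).
Player II gets 7 moving first and 8 moving second, so Player II prefers to move second.

second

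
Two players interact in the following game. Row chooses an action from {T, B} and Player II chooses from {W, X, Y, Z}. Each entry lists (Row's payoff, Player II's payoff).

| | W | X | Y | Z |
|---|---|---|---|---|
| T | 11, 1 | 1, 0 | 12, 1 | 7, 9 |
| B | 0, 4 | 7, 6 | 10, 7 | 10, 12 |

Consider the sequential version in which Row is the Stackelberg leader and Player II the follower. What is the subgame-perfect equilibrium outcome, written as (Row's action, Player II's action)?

Solve by backward induction (Row leads).
- T: BR = Z, leader payoff 7.
- B: BR = Z, leader payoff 10.
Row's induced payoffs are 7, 10, so Row commits to B. Subgame-perfect outcome: (B, Z) with payoffs (10, 12).

(B, Z)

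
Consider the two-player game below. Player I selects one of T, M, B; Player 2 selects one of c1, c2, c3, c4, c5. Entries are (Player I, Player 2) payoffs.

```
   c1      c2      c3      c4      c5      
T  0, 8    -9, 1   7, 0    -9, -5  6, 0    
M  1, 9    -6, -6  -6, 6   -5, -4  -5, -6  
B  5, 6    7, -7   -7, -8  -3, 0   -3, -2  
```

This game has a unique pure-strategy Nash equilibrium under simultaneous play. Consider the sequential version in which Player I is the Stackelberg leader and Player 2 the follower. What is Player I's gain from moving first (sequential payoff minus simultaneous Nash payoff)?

Player 2 best-responds to each possible Player I move:
- T: Player 2 compares 8, 1, 0, -5, 0 and picks c1; Player I would get 0.
- M: Player 2 compares 9, -6, 6, -4, -6 and picks c1; Player I would get 1.
- B: Player 2 compares 6, -7, -8, 0, -2 and picks c1; Player I would get 5.
Among 0, 1, 5, the best is 5 at B. Subgame-perfect outcome: (B, c1) with payoffs (5, 6).
Now find the simultaneous Nash equilibrium.
Player I's best replies: c1→B; c2→B; c3→T; c4→B; c5→T.
Player 2's best replies: T→c1; M→c1; B→c1.
The unique mutual best reply is (B, c1), giving (5, 6).
Player I's commitment gain: 5 − 5 = 0.

0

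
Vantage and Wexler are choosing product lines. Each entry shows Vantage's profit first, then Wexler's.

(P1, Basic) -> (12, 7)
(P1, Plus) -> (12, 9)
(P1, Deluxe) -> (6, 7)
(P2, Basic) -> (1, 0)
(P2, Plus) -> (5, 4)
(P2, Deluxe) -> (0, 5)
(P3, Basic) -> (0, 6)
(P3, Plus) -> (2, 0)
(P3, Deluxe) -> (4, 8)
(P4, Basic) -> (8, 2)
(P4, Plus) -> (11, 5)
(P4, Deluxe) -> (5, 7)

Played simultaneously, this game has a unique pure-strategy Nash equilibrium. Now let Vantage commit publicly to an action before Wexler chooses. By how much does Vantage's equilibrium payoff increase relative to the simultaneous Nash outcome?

Backward induction with Vantage moving first.
- P1 → Wexler plays Plus (best of 7, 9, 7); Vantage gets 12.
- P2 → Wexler plays Deluxe (best of 0, 4, 5); Vantage gets 0.
- P3 → Wexler plays Deluxe (best of 6, 0, 8); Vantage gets 4.
- P4 → Wexler plays Deluxe (best of 2, 5, 7); Vantage gets 5.
Among 12, 0, 4, 5, the best is 12 at P1. Subgame-perfect outcome: (P1, Plus) with payoffs (12, 9).
For the simultaneous game, intersect best replies.
Vantage's best replies: Basic→P1; Plus→P1; Deluxe→P1.
Wexler's best replies: P1→Plus; P2→Deluxe; P3→Deluxe; P4→Deluxe.
Only (P1, Plus) has each player best-responding; Nash payoffs (12, 9).
Vantage's commitment gain: 12 − 12 = 0.

0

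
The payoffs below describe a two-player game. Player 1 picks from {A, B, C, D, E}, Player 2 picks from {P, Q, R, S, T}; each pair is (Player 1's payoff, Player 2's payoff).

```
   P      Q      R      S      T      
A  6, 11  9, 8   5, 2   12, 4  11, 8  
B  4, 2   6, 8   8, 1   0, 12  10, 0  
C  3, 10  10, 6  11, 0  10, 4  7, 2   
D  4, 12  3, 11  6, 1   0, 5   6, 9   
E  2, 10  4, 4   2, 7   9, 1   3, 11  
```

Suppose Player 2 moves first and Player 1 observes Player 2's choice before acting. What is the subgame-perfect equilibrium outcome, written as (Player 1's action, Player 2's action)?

Work backward from Player 1's decision.
- P: BR = A, leader payoff 11.
- Q: BR = C, leader payoff 6.
- R: BR = C, leader payoff 0.
- S: BR = A, leader payoff 4.
- T: BR = A, leader payoff 8.
Player 2's induced payoffs are 11, 6, 0, 4, 8, so Player 2 commits to P. Subgame-perfect outcome: (A, P) with payoffs (6, 11).

(A, P)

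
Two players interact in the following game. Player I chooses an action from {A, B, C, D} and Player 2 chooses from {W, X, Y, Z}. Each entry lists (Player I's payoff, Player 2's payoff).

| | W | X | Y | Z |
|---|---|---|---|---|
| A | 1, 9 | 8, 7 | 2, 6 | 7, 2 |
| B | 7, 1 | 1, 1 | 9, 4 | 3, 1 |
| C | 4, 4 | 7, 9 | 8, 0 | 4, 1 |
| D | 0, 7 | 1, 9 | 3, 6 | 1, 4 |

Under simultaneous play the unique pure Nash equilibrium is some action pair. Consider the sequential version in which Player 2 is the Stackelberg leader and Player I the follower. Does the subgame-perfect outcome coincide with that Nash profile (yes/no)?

Backward induction with Player 2 moving first.
- W: Player I compares 1, 7, 4, 0 and picks B; Player 2 would get 1.
- X: Player I compares 8, 1, 7, 1 and picks A; Player 2 would get 7.
- Y: Player I compares 2, 9, 8, 3 and picks B; Player 2 would get 4.
- Z: Player I compares 7, 3, 4, 1 and picks A; Player 2 would get 2.
Maximizing over 1, 7, 4, 2, Player 2 chooses X. Subgame-perfect outcome: (A, X) with payoffs (8, 7).
Under simultaneous play:
Player I's best replies: W→B; X→A; Y→B; Z→A.
Player 2's best replies: A→W; B→Y; C→X; D→X.
The unique mutual best reply is (B, Y), giving (9, 4).
Sequential outcome (A, X) differs from the Nash profile (B, Y).

no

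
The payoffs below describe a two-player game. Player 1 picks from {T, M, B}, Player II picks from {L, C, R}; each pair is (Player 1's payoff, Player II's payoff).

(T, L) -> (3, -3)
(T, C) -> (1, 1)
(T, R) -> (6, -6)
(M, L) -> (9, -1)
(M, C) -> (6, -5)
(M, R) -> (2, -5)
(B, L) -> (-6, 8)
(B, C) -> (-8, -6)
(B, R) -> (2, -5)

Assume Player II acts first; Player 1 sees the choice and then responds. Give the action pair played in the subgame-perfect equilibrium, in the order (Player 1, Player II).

Backward induction with Player II moving first.
- L → Player 1 plays M (best of 3, 9, -6); Player II gets -1.
- C → Player 1 plays M (best of 1, 6, -8); Player II gets -5.
- R → Player 1 plays T (best of 6, 2, 2); Player II gets -6.
Player II's induced payoffs are -1, -5, -6, so Player II commits to L. Subgame-perfect outcome: (M, L) with payoffs (9, -1).

(M, L)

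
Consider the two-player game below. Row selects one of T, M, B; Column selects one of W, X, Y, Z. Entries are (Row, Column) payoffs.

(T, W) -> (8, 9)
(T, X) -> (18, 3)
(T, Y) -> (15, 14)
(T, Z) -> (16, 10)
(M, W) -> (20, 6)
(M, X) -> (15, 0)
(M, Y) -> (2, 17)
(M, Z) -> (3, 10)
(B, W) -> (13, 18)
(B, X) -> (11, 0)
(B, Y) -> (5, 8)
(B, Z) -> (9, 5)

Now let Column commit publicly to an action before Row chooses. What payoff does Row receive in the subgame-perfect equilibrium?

Solve by backward induction (Column leads).
- W → Row plays M (best of 8, 20, 13); Column gets 6.
- X → Row plays T (best of 18, 15, 11); Column gets 3.
- Y → Row plays T (best of 15, 2, 5); Column gets 14.
- Z → Row plays T (best of 16, 3, 9); Column gets 10.
Maximizing over 6, 3, 14, 10, Column chooses Y. Subgame-perfect outcome: (T, Y) with payoffs (15, 14).

15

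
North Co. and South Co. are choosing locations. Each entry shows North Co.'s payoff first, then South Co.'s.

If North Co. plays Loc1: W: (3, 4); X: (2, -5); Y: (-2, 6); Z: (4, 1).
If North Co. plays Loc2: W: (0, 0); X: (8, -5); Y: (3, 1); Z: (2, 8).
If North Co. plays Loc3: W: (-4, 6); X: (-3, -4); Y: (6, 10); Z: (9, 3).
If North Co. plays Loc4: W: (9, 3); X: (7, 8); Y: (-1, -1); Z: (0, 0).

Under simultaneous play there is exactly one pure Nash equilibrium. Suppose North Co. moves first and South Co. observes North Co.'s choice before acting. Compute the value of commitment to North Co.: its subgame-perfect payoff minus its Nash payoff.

Work backward from South Co.'s decision.
- Loc1 → South Co. plays Y (best of 4, -5, 6, 1); North Co. gets -2.
- Loc2 → South Co. plays Z (best of 0, -5, 1, 8); North Co. gets 2.
- Loc3 → South Co. plays Y (best of 6, -4, 10, 3); North Co. gets 6.
- Loc4 → South Co. plays X (best of 3, 8, -1, 0); North Co. gets 7.
Among -2, 2, 6, 7, the best is 7 at Loc4. Subgame-perfect outcome: (Loc4, X) with payoffs (7, 8).
For the simultaneous game, intersect best replies.
North Co.'s best replies: W→Loc4; X→Loc2; Y→Loc3; Z→Loc3.
South Co.'s best replies: Loc1→Y; Loc2→Z; Loc3→Y; Loc4→X.
The unique mutual best reply is (Loc3, Y), giving (6, 10).
North Co.'s commitment gain: 7 − 6 = 1.

1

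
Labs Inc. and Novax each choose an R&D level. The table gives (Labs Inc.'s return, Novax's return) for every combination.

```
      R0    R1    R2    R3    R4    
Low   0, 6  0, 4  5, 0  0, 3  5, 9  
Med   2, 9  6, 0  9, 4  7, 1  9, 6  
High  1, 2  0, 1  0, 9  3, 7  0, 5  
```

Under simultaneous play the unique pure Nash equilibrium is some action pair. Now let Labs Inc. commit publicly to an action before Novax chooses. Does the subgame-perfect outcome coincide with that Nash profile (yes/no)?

no

Backward induction with Labs Inc. moving first.
- Low → Novax plays R4 (best of 6, 4, 0, 3, 9); Labs Inc. gets 5.
- Med → Novax plays R0 (best of 9, 0, 4, 1, 6); Labs Inc. gets 2.
- High → Novax plays R2 (best of 2, 1, 9, 7, 5); Labs Inc. gets 0.
Labs Inc.'s induced payoffs are 5, 2, 0, so Labs Inc. commits to Low. Subgame-perfect outcome: (Low, R4) with payoffs (5, 9).
Under simultaneous play:
Labs Inc.'s best replies: R0→Med; R1→Med; R2→Med; R3→Med; R4→Med.
Novax's best replies: Low→R4; Med→R0; High→R2.
The unique mutual best reply is (Med, R0), giving (2, 9).
Sequential outcome (Low, R4) differs from the Nash profile (Med, R0).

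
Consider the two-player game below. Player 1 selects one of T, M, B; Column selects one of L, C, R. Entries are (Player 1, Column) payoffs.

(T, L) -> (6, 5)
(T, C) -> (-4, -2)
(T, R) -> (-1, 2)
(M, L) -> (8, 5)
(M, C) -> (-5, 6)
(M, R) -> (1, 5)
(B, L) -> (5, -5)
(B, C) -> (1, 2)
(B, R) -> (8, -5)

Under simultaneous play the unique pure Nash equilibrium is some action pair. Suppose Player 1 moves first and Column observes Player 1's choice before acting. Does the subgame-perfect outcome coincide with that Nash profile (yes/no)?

Work backward from Column's decision.
- T: Column compares 5, -2, 2 and picks L; Player 1 would get 6.
- M: Column compares 5, 6, 5 and picks C; Player 1 would get -5.
- B: Column compares -5, 2, -5 and picks C; Player 1 would get 1.
Among 6, -5, 1, the best is 6 at T. Subgame-perfect outcome: (T, L) with payoffs (6, 5).
Under simultaneous play:
Player 1's best replies: L→M; C→B; R→B.
Column's best replies: T→L; M→C; B→C.
The unique mutual best reply is (B, C), giving (1, 2).
Sequential outcome (T, L) differs from the Nash profile (B, C).

no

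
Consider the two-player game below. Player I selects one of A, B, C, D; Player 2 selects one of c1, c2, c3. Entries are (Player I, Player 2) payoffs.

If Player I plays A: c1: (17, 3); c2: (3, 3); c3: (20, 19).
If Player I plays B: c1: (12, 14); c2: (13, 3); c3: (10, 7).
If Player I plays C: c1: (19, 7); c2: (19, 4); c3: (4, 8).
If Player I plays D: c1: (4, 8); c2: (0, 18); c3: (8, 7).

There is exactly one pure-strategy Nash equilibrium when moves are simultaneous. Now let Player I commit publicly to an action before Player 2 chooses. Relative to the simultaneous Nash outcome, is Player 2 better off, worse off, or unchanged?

unchanged

Work backward from Player 2's decision.
- A: BR = c3, leader payoff 20.
- B: BR = c1, leader payoff 12.
- C: BR = c3, leader payoff 4.
- D: BR = c2, leader payoff 0.
Player I's induced payoffs are 20, 12, 4, 0, so Player I commits to A. Subgame-perfect outcome: (A, c3) with payoffs (20, 19).
For the simultaneous game, intersect best replies.
Player I's best replies: c1→C; c2→C; c3→A.
Player 2's best replies: A→c3; B→c1; C→c3; D→c2.
Only (A, c3) has each player best-responding; Nash payoffs (20, 19).
Player 2 earns 19 sequentially versus 19 at the Nash outcome: unchanged.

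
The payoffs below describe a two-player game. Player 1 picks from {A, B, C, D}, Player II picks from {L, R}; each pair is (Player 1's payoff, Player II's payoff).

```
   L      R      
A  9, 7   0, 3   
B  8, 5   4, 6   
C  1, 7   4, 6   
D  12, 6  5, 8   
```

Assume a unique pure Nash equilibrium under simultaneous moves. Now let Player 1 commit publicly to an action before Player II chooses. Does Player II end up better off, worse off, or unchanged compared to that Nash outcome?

Player II best-responds to each possible Player 1 move:
- A: Player II compares 7, 3 and picks L; Player 1 would get 9.
- B: Player II compares 5, 6 and picks R; Player 1 would get 4.
- C: Player II compares 7, 6 and picks L; Player 1 would get 1.
- D: Player II compares 6, 8 and picks R; Player 1 would get 5.
Maximizing over 9, 4, 1, 5, Player 1 chooses A. Subgame-perfect outcome: (A, L) with payoffs (9, 7).
For the simultaneous game, intersect best replies.
Player 1's best replies: L→D; R→D.
Player II's best replies: A→L; B→R; C→L; D→R.
The unique mutual best reply is (D, R), giving (5, 8).
Player II earns 7 sequentially versus 8 at the Nash outcome: worse off.

worse off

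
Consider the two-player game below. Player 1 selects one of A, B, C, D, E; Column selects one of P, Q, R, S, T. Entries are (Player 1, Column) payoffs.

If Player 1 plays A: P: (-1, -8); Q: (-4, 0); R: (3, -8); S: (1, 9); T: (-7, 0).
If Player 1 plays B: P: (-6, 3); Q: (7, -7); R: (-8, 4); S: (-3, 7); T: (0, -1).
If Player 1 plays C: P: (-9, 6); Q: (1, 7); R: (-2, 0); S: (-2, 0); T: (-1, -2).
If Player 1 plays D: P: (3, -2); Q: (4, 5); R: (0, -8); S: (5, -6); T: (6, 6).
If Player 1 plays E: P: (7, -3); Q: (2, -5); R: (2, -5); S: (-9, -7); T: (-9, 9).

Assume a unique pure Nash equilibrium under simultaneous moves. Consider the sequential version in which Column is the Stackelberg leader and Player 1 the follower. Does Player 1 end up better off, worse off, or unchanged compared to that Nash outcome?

unchanged

Player 1 best-responds to each possible Column move:
- P: BR = E, leader payoff -3.
- Q: BR = B, leader payoff -7.
- R: BR = A, leader payoff -8.
- S: BR = D, leader payoff -6.
- T: BR = D, leader payoff 6.
Maximizing over -3, -7, -8, -6, 6, Column chooses T. Subgame-perfect outcome: (D, T) with payoffs (6, 6).
Now find the simultaneous Nash equilibrium.
Player 1's best replies: P→E; Q→B; R→A; S→D; T→D.
Column's best replies: A→S; B→S; C→Q; D→T; E→T.
The unique mutual best reply is (D, T), giving (6, 6).
Player 1 earns 6 sequentially versus 6 at the Nash outcome: unchanged.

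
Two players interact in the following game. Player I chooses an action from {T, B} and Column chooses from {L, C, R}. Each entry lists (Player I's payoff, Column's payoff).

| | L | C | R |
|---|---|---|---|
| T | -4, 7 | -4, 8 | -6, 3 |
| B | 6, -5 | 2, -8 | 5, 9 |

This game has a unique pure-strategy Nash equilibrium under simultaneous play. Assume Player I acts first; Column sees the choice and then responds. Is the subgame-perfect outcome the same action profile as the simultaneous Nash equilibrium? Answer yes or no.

Work backward from Column's decision.
- T: BR = C, leader payoff -4.
- B: BR = R, leader payoff 5.
Among -4, 5, the best is 5 at B. Subgame-perfect outcome: (B, R) with payoffs (5, 9).
Under simultaneous play:
Player I's best replies: L→B; C→B; R→B.
Column's best replies: T→C; B→R.
The unique mutual best reply is (B, R), giving (5, 9).
Sequential outcome (B, R) coincides with the Nash profile (B, R).

yes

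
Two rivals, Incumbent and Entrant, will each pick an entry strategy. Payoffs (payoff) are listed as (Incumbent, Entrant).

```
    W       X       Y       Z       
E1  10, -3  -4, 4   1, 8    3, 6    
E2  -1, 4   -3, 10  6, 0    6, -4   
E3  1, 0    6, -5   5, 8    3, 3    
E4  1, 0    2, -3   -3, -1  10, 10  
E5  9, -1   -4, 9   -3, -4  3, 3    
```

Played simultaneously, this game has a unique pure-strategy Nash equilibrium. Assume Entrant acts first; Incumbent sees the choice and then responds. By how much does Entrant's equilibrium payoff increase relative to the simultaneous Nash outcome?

Incumbent best-responds to each possible Entrant move:
- W: Incumbent compares 10, -1, 1, 1, 9 and picks E1; Entrant would get -3.
- X: Incumbent compares -4, -3, 6, 2, -4 and picks E3; Entrant would get -5.
- Y: Incumbent compares 1, 6, 5, -3, -3 and picks E2; Entrant would get 0.
- Z: Incumbent compares 3, 6, 3, 10, 3 and picks E4; Entrant would get 10.
Entrant's induced payoffs are -3, -5, 0, 10, so Entrant commits to Z. Subgame-perfect outcome: (E4, Z) with payoffs (10, 10).
Under simultaneous play:
Incumbent's best replies: W→E1; X→E3; Y→E2; Z→E4.
Entrant's best replies: E1→Y; E2→X; E3→Y; E4→Z; E5→X.
Only (E4, Z) has each player best-responding; Nash payoffs (10, 10).
Entrant's commitment gain: 10 − 10 = 0.

0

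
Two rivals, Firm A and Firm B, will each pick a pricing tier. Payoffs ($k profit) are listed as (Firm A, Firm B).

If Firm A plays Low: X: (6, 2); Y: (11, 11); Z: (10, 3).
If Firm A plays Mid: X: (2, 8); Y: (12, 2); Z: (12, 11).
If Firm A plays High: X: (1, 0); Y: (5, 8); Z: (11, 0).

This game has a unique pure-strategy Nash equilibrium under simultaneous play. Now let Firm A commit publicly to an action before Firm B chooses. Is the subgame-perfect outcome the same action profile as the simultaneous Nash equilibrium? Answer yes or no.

Backward induction with Firm A moving first.
- Low: BR = Y, leader payoff 11.
- Mid: BR = Z, leader payoff 12.
- High: BR = Y, leader payoff 5.
Among 11, 12, 5, the best is 12 at Mid. Subgame-perfect outcome: (Mid, Z) with payoffs (12, 11).
Under simultaneous play:
Firm A's best replies: X→Low; Y→Mid; Z→Mid.
Firm B's best replies: Low→Y; Mid→Z; High→Y.
The unique mutual best reply is (Mid, Z), giving (12, 11).
Sequential outcome (Mid, Z) coincides with the Nash profile (Mid, Z).

yes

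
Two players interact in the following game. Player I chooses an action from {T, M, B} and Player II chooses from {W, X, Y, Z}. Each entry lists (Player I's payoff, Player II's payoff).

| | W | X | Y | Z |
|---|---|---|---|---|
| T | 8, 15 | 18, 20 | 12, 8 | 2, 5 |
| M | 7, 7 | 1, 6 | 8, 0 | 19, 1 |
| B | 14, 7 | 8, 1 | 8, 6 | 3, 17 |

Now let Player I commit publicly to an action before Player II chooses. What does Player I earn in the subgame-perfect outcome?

Player II best-responds to each possible Player I move:
- T: BR = X, leader payoff 18.
- M: BR = W, leader payoff 7.
- B: BR = Z, leader payoff 3.
Maximizing over 18, 7, 3, Player I chooses T. Subgame-perfect outcome: (T, X) with payoffs (18, 20).

18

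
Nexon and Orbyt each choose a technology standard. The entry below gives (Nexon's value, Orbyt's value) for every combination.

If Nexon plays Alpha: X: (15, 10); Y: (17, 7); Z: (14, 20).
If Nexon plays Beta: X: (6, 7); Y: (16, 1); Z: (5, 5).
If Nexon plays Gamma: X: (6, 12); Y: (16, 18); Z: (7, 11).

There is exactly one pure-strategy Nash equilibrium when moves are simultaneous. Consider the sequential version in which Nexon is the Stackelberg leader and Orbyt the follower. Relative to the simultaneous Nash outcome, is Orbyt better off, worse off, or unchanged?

worse off

Orbyt best-responds to each possible Nexon move:
- Alpha → Orbyt plays Z (best of 10, 7, 20); Nexon gets 14.
- Beta → Orbyt plays X (best of 7, 1, 5); Nexon gets 6.
- Gamma → Orbyt plays Y (best of 12, 18, 11); Nexon gets 16.
Maximizing over 14, 6, 16, Nexon chooses Gamma. Subgame-perfect outcome: (Gamma, Y) with payoffs (16, 18).
For the simultaneous game, intersect best replies.
Nexon's best replies: X→Alpha; Y→Alpha; Z→Alpha.
Orbyt's best replies: Alpha→Z; Beta→X; Gamma→Y.
Only (Alpha, Z) has each player best-responding; Nash payoffs (14, 20).
Orbyt earns 18 sequentially versus 20 at the Nash outcome: worse off.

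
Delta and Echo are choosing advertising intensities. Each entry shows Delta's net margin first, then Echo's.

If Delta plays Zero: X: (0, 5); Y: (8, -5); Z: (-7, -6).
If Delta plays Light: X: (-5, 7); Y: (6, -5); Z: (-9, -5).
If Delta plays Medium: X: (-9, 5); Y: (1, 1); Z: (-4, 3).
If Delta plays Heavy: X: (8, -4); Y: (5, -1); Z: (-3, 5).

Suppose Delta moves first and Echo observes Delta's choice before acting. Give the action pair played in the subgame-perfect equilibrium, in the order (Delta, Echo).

Work backward from Echo's decision.
- Zero: Echo compares 5, -5, -6 and picks X; Delta would get 0.
- Light: Echo compares 7, -5, -5 and picks X; Delta would get -5.
- Medium: Echo compares 5, 1, 3 and picks X; Delta would get -9.
- Heavy: Echo compares -4, -1, 5 and picks Z; Delta would get -3.
Maximizing over 0, -5, -9, -3, Delta chooses Zero. Subgame-perfect outcome: (Zero, X) with payoffs (0, 5).

(Zero, X)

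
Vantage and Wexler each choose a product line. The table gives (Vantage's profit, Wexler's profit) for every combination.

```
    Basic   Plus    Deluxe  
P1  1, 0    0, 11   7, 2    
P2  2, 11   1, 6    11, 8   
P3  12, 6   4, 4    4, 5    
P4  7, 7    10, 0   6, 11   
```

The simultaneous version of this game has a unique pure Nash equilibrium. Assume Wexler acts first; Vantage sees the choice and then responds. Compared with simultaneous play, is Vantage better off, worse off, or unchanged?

Work backward from Vantage's decision.
- Basic: BR = P3, leader payoff 6.
- Plus: BR = P4, leader payoff 0.
- Deluxe: BR = P2, leader payoff 8.
Maximizing over 6, 0, 8, Wexler chooses Deluxe. Subgame-perfect outcome: (P2, Deluxe) with payoffs (11, 8).
Under simultaneous play:
Vantage's best replies: Basic→P3; Plus→P4; Deluxe→P2.
Wexler's best replies: P1→Plus; P2→Basic; P3→Basic; P4→Deluxe.
Only (P3, Basic) has each player best-responding; Nash payoffs (12, 6).
Vantage earns 11 sequentially versus 12 at the Nash outcome: worse off.

worse off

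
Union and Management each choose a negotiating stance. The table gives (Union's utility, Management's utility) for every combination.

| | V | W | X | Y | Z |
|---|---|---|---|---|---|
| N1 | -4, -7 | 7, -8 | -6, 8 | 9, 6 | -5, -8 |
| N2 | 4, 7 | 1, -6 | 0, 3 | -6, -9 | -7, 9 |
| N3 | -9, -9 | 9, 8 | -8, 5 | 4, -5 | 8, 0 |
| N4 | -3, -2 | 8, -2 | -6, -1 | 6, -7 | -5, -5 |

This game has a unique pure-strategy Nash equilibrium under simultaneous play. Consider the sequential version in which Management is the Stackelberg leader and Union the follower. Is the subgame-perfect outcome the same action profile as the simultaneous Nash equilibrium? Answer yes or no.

yes

Union best-responds to each possible Management move:
- V → Union plays N2 (best of -4, 4, -9, -3); Management gets 7.
- W → Union plays N3 (best of 7, 1, 9, 8); Management gets 8.
- X → Union plays N2 (best of -6, 0, -8, -6); Management gets 3.
- Y → Union plays N1 (best of 9, -6, 4, 6); Management gets 6.
- Z → Union plays N3 (best of -5, -7, 8, -5); Management gets 0.
Management's induced payoffs are 7, 8, 3, 6, 0, so Management commits to W. Subgame-perfect outcome: (N3, W) with payoffs (9, 8).
Under simultaneous play:
Union's best replies: V→N2; W→N3; X→N2; Y→N1; Z→N3.
Management's best replies: N1→X; N2→Z; N3→W; N4→X.
Only (N3, W) has each player best-responding; Nash payoffs (9, 8).
Sequential outcome (N3, W) coincides with the Nash profile (N3, W).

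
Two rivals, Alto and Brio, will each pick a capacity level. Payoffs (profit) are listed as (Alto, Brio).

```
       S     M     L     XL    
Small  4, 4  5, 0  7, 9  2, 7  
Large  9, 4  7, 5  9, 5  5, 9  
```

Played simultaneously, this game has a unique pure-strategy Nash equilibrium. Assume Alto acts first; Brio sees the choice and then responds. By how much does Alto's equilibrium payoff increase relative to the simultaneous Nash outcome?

2

Solve by backward induction (Alto leads).
- Small: BR = L, leader payoff 7.
- Large: BR = XL, leader payoff 5.
Maximizing over 7, 5, Alto chooses Small. Subgame-perfect outcome: (Small, L) with payoffs (7, 9).
Under simultaneous play:
Alto's best replies: S→Large; M→Large; L→Large; XL→Large.
Brio's best replies: Small→L; Large→XL.
Only (Large, XL) has each player best-responding; Nash payoffs (5, 9).
Alto's commitment gain: 7 − 5 = 2.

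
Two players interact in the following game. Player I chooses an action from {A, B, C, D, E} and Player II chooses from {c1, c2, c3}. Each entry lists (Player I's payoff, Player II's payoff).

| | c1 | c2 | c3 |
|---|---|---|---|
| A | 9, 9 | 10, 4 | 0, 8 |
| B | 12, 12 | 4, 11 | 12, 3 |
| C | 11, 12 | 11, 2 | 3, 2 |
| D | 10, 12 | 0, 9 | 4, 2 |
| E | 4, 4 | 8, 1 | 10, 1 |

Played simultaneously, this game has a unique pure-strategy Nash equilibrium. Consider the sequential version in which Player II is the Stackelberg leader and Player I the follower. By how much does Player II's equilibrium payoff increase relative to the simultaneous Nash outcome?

Backward induction with Player II moving first.
- c1 → Player I plays B (best of 9, 12, 11, 10, 4); Player II gets 12.
- c2 → Player I plays C (best of 10, 4, 11, 0, 8); Player II gets 2.
- c3 → Player I plays B (best of 0, 12, 3, 4, 10); Player II gets 3.
Player II's induced payoffs are 12, 2, 3, so Player II commits to c1. Subgame-perfect outcome: (B, c1) with payoffs (12, 12).
Now find the simultaneous Nash equilibrium.
Player I's best replies: c1→B; c2→C; c3→B.
Player II's best replies: A→c1; B→c1; C→c1; D→c1; E→c1.
The unique mutual best reply is (B, c1), giving (12, 12).
Player II's commitment gain: 12 − 12 = 0.

0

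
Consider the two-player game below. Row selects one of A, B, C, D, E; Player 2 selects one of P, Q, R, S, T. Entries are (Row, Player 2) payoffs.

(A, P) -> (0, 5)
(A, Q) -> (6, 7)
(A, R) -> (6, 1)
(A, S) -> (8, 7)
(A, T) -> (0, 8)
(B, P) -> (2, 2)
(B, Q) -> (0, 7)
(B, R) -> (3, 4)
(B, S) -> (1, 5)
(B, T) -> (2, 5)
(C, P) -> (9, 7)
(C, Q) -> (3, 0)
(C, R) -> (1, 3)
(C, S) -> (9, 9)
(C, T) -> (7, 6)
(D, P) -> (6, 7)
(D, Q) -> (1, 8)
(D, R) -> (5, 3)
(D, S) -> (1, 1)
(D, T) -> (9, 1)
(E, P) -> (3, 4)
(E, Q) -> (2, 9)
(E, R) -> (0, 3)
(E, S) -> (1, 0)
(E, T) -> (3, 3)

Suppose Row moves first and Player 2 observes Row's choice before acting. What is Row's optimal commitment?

C

Backward induction with Row moving first.
- A: Player 2 compares 5, 7, 1, 7, 8 and picks T; Row would get 0.
- B: Player 2 compares 2, 7, 4, 5, 5 and picks Q; Row would get 0.
- C: Player 2 compares 7, 0, 3, 9, 6 and picks S; Row would get 9.
- D: Player 2 compares 7, 8, 3, 1, 1 and picks Q; Row would get 1.
- E: Player 2 compares 4, 9, 3, 0, 3 and picks Q; Row would get 2.
Maximizing over 0, 0, 9, 1, 2, Row chooses C. Subgame-perfect outcome: (C, S) with payoffs (9, 9).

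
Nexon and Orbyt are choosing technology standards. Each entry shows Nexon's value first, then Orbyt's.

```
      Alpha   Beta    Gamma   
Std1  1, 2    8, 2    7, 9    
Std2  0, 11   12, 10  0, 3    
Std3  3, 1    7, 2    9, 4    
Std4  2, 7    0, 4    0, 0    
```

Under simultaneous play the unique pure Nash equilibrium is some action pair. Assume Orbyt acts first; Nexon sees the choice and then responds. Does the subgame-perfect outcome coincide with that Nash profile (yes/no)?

no

Work backward from Nexon's decision.
- Alpha: Nexon compares 1, 0, 3, 2 and picks Std3; Orbyt would get 1.
- Beta: Nexon compares 8, 12, 7, 0 and picks Std2; Orbyt would get 10.
- Gamma: Nexon compares 7, 0, 9, 0 and picks Std3; Orbyt would get 4.
Orbyt's induced payoffs are 1, 10, 4, so Orbyt commits to Beta. Subgame-perfect outcome: (Std2, Beta) with payoffs (12, 10).
Now find the simultaneous Nash equilibrium.
Nexon's best replies: Alpha→Std3; Beta→Std2; Gamma→Std3.
Orbyt's best replies: Std1→Gamma; Std2→Alpha; Std3→Gamma; Std4→Alpha.
The unique mutual best reply is (Std3, Gamma), giving (9, 4).
Sequential outcome (Std2, Beta) differs from the Nash profile (Std3, Gamma).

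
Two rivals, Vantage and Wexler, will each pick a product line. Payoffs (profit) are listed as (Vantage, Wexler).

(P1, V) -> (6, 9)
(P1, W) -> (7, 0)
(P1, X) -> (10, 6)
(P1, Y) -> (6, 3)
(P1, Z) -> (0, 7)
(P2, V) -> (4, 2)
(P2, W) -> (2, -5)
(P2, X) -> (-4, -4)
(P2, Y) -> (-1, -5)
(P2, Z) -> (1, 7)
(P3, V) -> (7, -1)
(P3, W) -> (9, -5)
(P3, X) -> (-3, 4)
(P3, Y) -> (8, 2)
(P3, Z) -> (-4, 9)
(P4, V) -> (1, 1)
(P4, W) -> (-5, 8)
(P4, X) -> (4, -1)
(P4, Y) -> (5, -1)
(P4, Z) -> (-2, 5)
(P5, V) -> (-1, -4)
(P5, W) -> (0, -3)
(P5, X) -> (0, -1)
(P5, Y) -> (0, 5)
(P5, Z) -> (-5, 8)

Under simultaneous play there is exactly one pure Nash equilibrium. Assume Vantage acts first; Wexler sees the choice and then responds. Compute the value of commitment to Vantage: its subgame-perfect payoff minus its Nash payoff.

Backward induction with Vantage moving first.
- P1 → Wexler plays V (best of 9, 0, 6, 3, 7); Vantage gets 6.
- P2 → Wexler plays Z (best of 2, -5, -4, -5, 7); Vantage gets 1.
- P3 → Wexler plays Z (best of -1, -5, 4, 2, 9); Vantage gets -4.
- P4 → Wexler plays W (best of 1, 8, -1, -1, 5); Vantage gets -5.
- P5 → Wexler plays Z (best of -4, -3, -1, 5, 8); Vantage gets -5.
Vantage's induced payoffs are 6, 1, -4, -5, -5, so Vantage commits to P1. Subgame-perfect outcome: (P1, V) with payoffs (6, 9).
Now find the simultaneous Nash equilibrium.
Vantage's best replies: V→P3; W→P3; X→P1; Y→P3; Z→P2.
Wexler's best replies: P1→V; P2→Z; P3→Z; P4→W; P5→Z.
The unique mutual best reply is (P2, Z), giving (1, 7).
Vantage's commitment gain: 6 − 1 = 5.

5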